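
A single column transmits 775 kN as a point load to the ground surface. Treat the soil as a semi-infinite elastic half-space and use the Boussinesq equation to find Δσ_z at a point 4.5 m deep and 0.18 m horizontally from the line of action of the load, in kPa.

Δσ_z ≈ 18.2 kPa

Boussinesq vertical stress below a point load on an elastic half-space:
Δσ_z = 3P/(2πz²) · [1 + (r/z)²]^(−5/2)
r/z = 0.18/4.5 = 0.04; [1+(r/z)²]^(−5/2) = 0.99601.
Δσ_z = 3×775/(2π×4.5²) × 0.99601 = 18.273 × 0.99601 = 18.2 kPa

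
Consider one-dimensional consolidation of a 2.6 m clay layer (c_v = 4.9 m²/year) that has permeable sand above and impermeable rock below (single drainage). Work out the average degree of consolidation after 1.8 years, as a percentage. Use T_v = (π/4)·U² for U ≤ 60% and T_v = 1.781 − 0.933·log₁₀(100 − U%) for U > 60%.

U ≈ 96.8 %

Drainage path length: H_d = H = 2.6 m (single drainage).
T_v = c_v·t/H_d² = 4.9×1.8/2.6² = 1.3047.
T_v = 1.3047 corresponds to the U > 60% branch:
U = 1 − 10^((1.781 − T_v)/0.933)/100 = 0.9676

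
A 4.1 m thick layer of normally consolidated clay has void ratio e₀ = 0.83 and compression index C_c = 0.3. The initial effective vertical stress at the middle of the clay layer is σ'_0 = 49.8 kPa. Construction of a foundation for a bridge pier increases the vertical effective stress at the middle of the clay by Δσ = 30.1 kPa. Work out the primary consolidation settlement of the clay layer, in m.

S_c ≈ 0.138 m

Final effective stress: σ'_f = σ'_0 + Δσ = 49.8 + 30.1 = 79.9 kPa.
Normally consolidated clay, so the full stress increment lies on the virgin compression line:
S_c = C_c·H/(1+e₀)·log₁₀(σ'_f/σ'_0) = 0.3×4.1/(1+0.83)×log₁₀(79.9/49.8)
    = 0.67213 × 0.20532 = 0.138 m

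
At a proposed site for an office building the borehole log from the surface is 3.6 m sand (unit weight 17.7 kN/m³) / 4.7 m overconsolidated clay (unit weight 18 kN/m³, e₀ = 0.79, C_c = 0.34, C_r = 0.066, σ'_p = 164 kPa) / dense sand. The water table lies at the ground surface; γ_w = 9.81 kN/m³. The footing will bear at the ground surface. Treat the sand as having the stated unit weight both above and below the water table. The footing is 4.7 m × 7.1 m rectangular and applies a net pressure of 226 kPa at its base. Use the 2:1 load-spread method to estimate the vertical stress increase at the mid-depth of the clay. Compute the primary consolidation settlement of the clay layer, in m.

Mid-depth of clay below the ground surface: z = 3.6 + 4.7/2 = 5.95 m.
Total vertical stress at mid-clay: σ_v = 17.7×3.6 + 18×2.35 = 106.02 kPa.
Pore pressure: u = 9.81×(5.95 − 0) = 58.37 kPa.
Initial effective stress: σ'_0 = σ_v − u = 106.02 − 58.37 = 47.65 kPa.
Stress increase at mid-clay by the 2:1 spreading method:
Δσ = qBL/((B+z)(L+z)) = 226×4.7×7.1/((4.7+5.95)(7.1+5.95)) = 54.263 kPa
Final effective stress: σ'_f = 47.65 + 54.263 = 101.91 kPa.
σ'_f = 101.91 ≤ σ'_p = 164 kPa, so the clay remains overconsolidated and only the recompression index applies:
S_c = C_r·H/(1+e₀)·log₁₀(σ'_f/σ'_0) = 0.066×4.7/1.79×log₁₀(101.91/47.65)
    = 0.1733 × 0.33015 = 0.05721 m

S_c ≈ 0.0572 m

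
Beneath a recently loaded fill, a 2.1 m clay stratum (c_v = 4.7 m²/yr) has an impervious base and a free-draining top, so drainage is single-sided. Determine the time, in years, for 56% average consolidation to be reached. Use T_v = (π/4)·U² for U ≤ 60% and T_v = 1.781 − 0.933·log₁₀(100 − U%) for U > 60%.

t ≈ 0.231 years

Drainage path length: H_d = H = 2.1 m (single drainage).
U ≤ 60%: T_v = (π/4)·U² = (π/4)×0.56² = 0.2463.
t = T_v·H_d²/c_v = 0.2463×2.1²/4.7 = 0.2311 years.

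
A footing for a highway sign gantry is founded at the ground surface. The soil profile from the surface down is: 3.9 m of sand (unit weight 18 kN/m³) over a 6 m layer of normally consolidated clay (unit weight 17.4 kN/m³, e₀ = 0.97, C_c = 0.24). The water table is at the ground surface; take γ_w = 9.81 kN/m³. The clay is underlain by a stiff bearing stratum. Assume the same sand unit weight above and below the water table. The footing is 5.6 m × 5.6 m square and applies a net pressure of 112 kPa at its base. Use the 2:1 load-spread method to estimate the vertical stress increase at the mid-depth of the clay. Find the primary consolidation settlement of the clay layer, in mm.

S_c ≈ 109 mm

Mid-depth of clay below the ground surface: z = 3.9 + 6/2 = 6.9 m.
Total vertical stress at mid-clay: σ_v = 18×3.9 + 17.4×3 = 122.4 kPa.
Pore pressure: u = 9.81×(6.9 − 0) = 67.689 kPa.
Initial effective stress: σ'_0 = σ_v − u = 122.4 − 67.689 = 54.711 kPa.
Stress increase at mid-clay by the 2:1 spreading method:
Δσ = qBL/((B+z)(L+z)) = 112×5.6×5.6/((5.6+6.9)(5.6+6.9)) = 22.479 kPa
Final effective stress: σ'_f = σ'_0 + Δσ = 54.711 + 22.479 = 77.19 kPa.
Normally consolidated clay, so the full stress increment lies on the virgin compression line:
S_c = C_c·H/(1+e₀)·log₁₀(σ'_f/σ'_0) = 0.24×6/(1+0.97)×log₁₀(77.19/54.711)
    = 0.73096 × 0.14949 = 0.1093 m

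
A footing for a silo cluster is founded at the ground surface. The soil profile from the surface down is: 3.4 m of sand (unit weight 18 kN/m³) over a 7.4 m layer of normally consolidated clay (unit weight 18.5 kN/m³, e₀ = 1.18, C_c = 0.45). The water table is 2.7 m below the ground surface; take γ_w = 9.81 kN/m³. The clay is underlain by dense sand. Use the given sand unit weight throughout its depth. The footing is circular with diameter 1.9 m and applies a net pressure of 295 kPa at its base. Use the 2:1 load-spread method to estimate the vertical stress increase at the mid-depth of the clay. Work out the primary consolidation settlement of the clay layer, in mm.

Mid-depth of clay below the ground surface: z = 3.4 + 7.4/2 = 7.1 m.
Total vertical stress at mid-clay: σ_v = 18×3.4 + 18.5×3.7 = 129.65 kPa.
Pore pressure: u = 9.81×(7.1 − 2.7) = 43.164 kPa.
Initial effective stress: σ'_0 = σ_v − u = 129.65 − 43.164 = 86.486 kPa.
Stress increase at mid-clay by the 2:1 spreading method:
Δσ ≈ qD²/(D+z)² = 295×1.9²/(1.9+7.1)² = 13.148 kPa
Final effective stress: σ'_f = σ'_0 + Δσ = 86.486 + 13.148 = 99.634 kPa.
Normally consolidated clay, so the full stress increment lies on the virgin compression line:
S_c = C_c·H/(1+e₀)·log₁₀(σ'_f/σ'_0) = 0.45×7.4/(1+1.18)×log₁₀(99.634/86.486)
    = 1.5275 × 0.061462 = 0.09388 m

S_c ≈ 93.9 mm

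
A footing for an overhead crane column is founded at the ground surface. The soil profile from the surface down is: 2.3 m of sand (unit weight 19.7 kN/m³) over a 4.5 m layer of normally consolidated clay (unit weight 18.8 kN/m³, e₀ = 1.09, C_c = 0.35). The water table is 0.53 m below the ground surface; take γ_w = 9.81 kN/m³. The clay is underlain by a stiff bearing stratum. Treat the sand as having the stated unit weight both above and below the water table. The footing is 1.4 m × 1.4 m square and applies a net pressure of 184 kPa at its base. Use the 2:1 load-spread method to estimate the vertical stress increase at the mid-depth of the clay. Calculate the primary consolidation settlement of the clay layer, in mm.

Mid-depth of clay below the ground surface: z = 2.3 + 4.5/2 = 4.55 m.
Total vertical stress at mid-clay: σ_v = 19.7×2.3 + 18.8×2.25 = 87.61 kPa.
Pore pressure: u = 9.81×(4.55 − 0.53) = 39.436 kPa.
Initial effective stress: σ'_0 = σ_v − u = 87.61 − 39.436 = 48.174 kPa.
Stress increase at mid-clay by the 2:1 spreading method:
Δσ = qBL/((B+z)(L+z)) = 184×1.4×1.4/((1.4+4.55)(1.4+4.55)) = 10.187 kPa
Final effective stress: σ'_f = σ'_0 + Δσ = 48.174 + 10.187 = 58.361 kPa.
Normally consolidated clay, so the full stress increment lies on the virgin compression line:
S_c = C_c·H/(1+e₀)·log₁₀(σ'_f/σ'_0) = 0.35×4.5/(1+1.09)×log₁₀(58.361/48.174)
    = 0.75359 × 0.08331 = 0.06278 m

S_c ≈ 62.8 mm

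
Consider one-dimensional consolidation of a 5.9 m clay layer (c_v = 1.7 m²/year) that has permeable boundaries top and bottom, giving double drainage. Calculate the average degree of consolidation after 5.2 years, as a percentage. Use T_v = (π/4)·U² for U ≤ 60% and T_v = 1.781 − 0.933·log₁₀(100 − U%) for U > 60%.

U ≈ 93.4 %

Drainage path length: H_d = H/2 = 2.95 m (double drainage).
T_v = c_v·t/H_d² = 1.7×5.2/2.95² = 1.0158.
T_v = 1.0158 corresponds to the U > 60% branch:
U = 1 − 10^((1.781 − T_v)/0.933)/100 = 0.9339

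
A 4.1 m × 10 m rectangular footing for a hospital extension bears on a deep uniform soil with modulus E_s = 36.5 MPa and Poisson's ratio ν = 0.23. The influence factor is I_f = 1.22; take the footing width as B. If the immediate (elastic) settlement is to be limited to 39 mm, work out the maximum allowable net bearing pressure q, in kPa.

E_s = 36.5 MPa = 36500 kPa.
S_e = q·B·(1−ν²)/E_s · I_f  ⇒  q = S_e·E_s / (B·(1−ν²)·I_f).
q = 0.039 × 36500 / (4.1 × 0.9471 × 1.22) = 300.5 kPa

q ≈ 300 kPa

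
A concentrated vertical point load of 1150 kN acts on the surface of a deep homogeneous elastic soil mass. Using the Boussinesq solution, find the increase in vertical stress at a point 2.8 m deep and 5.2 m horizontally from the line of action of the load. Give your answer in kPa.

Δσ_z ≈ 1.68 kPa

Boussinesq vertical stress below a point load on an elastic half-space:
Δσ_z = 3P/(2πz²) · [1 + (r/z)²]^(−5/2)
r/z = 5.2/2.8 = 1.8571; [1+(r/z)²]^(−5/2) = 0.023952.
Δσ_z = 3×1150/(2π×2.8²) × 0.023952 = 70.036 × 0.023952 = 1.678 kPa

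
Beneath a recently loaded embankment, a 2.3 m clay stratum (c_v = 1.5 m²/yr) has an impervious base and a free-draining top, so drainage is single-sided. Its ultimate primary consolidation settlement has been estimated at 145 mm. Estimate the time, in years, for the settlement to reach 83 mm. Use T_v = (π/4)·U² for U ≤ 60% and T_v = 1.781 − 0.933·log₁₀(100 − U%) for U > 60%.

Drainage path length: H_d = H = 2.3 m (single drainage).
U = S(t)/S_ult = 83/145 = 0.5724.
U ≤ 60%: T_v = (π/4)·U² = (π/4)×0.57241² = 0.25734.
t = T_v·H_d²/c_v = 0.25734×2.3²/1.5 = 0.9076 years.

t ≈ 0.908 years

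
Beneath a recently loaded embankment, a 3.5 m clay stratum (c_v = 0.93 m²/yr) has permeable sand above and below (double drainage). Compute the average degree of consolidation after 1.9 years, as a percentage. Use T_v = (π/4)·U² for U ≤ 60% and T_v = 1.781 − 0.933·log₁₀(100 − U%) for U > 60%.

U ≈ 80.5 %

Drainage path length: H_d = H/2 = 1.75 m (double drainage).
T_v = c_v·t/H_d² = 0.93×1.9/1.75² = 0.57698.
T_v = 0.57698 corresponds to the U > 60% branch:
U = 1 − 10^((1.781 − T_v)/0.933)/100 = 0.8048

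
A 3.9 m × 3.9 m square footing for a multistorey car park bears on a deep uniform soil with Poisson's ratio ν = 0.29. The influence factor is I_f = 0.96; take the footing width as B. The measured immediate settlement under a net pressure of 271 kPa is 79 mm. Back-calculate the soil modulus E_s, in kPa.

E_s ≈ 11800 kPa

S_e = q·B·(1−ν²)/E_s · I_f  ⇒  E_s = q·B·(1−ν²)·I_f / S_e.
E_s = 271 × 3.9 × 0.9159 × 0.96 / 0.079 = 11760 kPa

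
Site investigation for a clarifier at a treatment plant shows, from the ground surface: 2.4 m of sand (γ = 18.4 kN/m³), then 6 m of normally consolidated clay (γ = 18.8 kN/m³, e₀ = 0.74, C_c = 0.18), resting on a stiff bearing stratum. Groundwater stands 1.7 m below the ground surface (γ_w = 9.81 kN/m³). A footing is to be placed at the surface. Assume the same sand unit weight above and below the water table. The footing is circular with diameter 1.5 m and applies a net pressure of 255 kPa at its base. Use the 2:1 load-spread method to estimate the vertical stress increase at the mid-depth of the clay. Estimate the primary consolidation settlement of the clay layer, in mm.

Mid-depth of clay below the ground surface: z = 2.4 + 6/2 = 5.4 m.
Total vertical stress at mid-clay: σ_v = 18.4×2.4 + 18.8×3 = 100.56 kPa.
Pore pressure: u = 9.81×(5.4 − 1.7) = 36.297 kPa.
Initial effective stress: σ'_0 = σ_v − u = 100.56 − 36.297 = 64.263 kPa.
Stress increase at mid-clay by the 2:1 spreading method:
Δσ ≈ qD²/(D+z)² = 255×1.5²/(1.5+5.4)² = 12.051 kPa
Final effective stress: σ'_f = σ'_0 + Δσ = 64.263 + 12.051 = 76.314 kPa.
Normally consolidated clay, so the full stress increment lies on the virgin compression line:
S_c = C_c·H/(1+e₀)·log₁₀(σ'_f/σ'_0) = 0.18×6/(1+0.74)×log₁₀(76.314/64.263)
    = 0.62069 × 0.074643 = 0.04633 m

S_c ≈ 46.3 mm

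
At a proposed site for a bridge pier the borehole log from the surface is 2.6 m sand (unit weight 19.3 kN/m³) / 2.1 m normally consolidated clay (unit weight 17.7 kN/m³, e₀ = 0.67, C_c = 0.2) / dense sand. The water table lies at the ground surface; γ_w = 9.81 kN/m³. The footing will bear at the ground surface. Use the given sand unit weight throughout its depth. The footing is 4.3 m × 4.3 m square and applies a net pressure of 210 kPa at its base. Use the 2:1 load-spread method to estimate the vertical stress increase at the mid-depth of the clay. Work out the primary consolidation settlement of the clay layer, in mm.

S_c ≈ 115 mm

Mid-depth of clay below the ground surface: z = 2.6 + 2.1/2 = 3.65 m.
Total vertical stress at mid-clay: σ_v = 19.3×2.6 + 17.7×1.05 = 68.765 kPa.
Pore pressure: u = 9.81×(3.65 − 0) = 35.806 kPa.
Initial effective stress: σ'_0 = σ_v − u = 68.765 − 35.806 = 32.959 kPa.
Stress increase at mid-clay by the 2:1 spreading method:
Δσ = qBL/((B+z)(L+z)) = 210×4.3×4.3/((4.3+3.65)(4.3+3.65)) = 61.436 kPa
Final effective stress: σ'_f = σ'_0 + Δσ = 32.959 + 61.436 = 94.395 kPa.
Normally consolidated clay, so the full stress increment lies on the virgin compression line:
S_c = C_c·H/(1+e₀)·log₁₀(σ'_f/σ'_0) = 0.2×2.1/(1+0.67)×log₁₀(94.395/32.959)
    = 0.2515 × 0.45697 = 0.1149 m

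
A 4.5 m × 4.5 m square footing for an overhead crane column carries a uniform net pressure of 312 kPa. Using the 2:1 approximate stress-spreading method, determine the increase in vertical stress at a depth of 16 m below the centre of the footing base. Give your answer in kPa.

Δσ_z ≈ 15 kPa

By the 2:1 method the load spreads at 1 horizontal : 2 vertical, so at depth z the loaded area has grown by z in each plan dimension:
Δσ = qBL/((B+z)(L+z)) = 312×4.5×4.5/((4.5+16)(4.5+16)) = 15.034 kPa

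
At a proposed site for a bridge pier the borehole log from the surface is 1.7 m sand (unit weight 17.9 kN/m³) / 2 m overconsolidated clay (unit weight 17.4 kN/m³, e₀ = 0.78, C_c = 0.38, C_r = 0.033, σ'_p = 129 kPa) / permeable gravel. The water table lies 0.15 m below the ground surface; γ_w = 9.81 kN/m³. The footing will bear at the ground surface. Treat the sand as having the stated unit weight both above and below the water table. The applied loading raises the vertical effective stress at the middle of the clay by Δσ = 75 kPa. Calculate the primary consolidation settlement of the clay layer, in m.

S_c ≈ 0.0234 m

Mid-depth of clay below the ground surface: z = 1.7 + 2/2 = 2.7 m.
Total vertical stress at mid-clay: σ_v = 17.9×1.7 + 17.4×1 = 47.83 kPa.
Pore pressure: u = 9.81×(2.7 − 0.15) = 25.015 kPa.
Initial effective stress: σ'_0 = σ_v − u = 47.83 − 25.015 = 22.815 kPa.
Final effective stress: σ'_f = 22.815 + 75 = 97.815 kPa.
σ'_f = 97.815 ≤ σ'_p = 129 kPa, so the clay remains overconsolidated and only the recompression index applies:
S_c = C_r·H/(1+e₀)·log₁₀(σ'_f/σ'_0) = 0.033×2/1.78×log₁₀(97.815/22.815)
    = 0.037079 × 0.63218 = 0.02344 m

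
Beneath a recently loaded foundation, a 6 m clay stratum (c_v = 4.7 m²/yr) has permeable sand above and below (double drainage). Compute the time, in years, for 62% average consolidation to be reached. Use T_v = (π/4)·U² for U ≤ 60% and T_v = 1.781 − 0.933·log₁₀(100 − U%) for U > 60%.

Drainage path length: H_d = H/2 = 3 m (double drainage).
U > 60%: T_v = 1.781 − 0.933·log₁₀(100 − 62) = 0.30706.
t = T_v·H_d²/c_v = 0.30706×3²/4.7 = 0.588 years.

t ≈ 0.588 years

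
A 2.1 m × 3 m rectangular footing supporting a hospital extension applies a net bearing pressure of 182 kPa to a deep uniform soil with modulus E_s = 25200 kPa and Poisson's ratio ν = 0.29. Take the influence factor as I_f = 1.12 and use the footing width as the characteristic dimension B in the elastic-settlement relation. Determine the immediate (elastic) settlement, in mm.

Immediate (elastic) settlement: S_e = q·B·(1−ν²)/E_s · I_f.
S_e = 182 × 2.1 × (1 − 0.29²) / 25200 × 1.12
    = 182 × 2.1 × 0.9159 / 25200 × 1.12
    = 0.01556 m = 15.56 mm

S_e ≈ 15.6 mm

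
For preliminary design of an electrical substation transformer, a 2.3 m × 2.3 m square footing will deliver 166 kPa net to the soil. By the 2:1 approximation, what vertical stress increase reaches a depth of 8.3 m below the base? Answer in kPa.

Δσ_z ≈ 7.82 kPa

By the 2:1 method the load spreads at 1 horizontal : 2 vertical, so at depth z the loaded area has grown by z in each plan dimension:
Δσ = qBL/((B+z)(L+z)) = 166×2.3×2.3/((2.3+8.3)(2.3+8.3)) = 7.8154 kPa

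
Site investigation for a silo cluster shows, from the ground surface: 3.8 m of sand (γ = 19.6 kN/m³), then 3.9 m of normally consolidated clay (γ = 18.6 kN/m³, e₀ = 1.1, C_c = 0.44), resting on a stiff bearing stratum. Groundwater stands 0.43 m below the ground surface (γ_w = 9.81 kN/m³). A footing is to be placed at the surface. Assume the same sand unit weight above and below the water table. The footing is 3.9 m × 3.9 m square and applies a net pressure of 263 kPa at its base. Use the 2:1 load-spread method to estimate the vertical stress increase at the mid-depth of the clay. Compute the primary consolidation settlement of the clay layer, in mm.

S_c ≈ 195 mm

Mid-depth of clay below the ground surface: z = 3.8 + 3.9/2 = 5.75 m.
Total vertical stress at mid-clay: σ_v = 19.6×3.8 + 18.6×1.95 = 110.75 kPa.
Pore pressure: u = 9.81×(5.75 − 0.43) = 52.189 kPa.
Initial effective stress: σ'_0 = σ_v − u = 110.75 − 52.189 = 58.561 kPa.
Stress increase at mid-clay by the 2:1 spreading method:
Δσ = qBL/((B+z)(L+z)) = 263×3.9×3.9/((3.9+5.75)(3.9+5.75)) = 42.957 kPa
Final effective stress: σ'_f = σ'_0 + Δσ = 58.561 + 42.957 = 101.52 kPa.
Normally consolidated clay, so the full stress increment lies on the virgin compression line:
S_c = C_c·H/(1+e₀)·log₁₀(σ'_f/σ'_0) = 0.44×3.9/(1+1.1)×log₁₀(101.52/58.561)
    = 0.81714 × 0.23894 = 0.1952 m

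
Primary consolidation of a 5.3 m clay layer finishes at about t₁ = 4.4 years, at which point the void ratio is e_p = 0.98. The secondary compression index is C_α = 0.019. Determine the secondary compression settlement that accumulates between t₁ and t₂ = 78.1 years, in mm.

Secondary compression: S_s = C_α·H/(1+e_p)·log₁₀(t₂/t₁)
S_s = 0.019×5.3/(1+0.98)×log₁₀(78.1/4.4)
    = 0.05086 × 1.249 = 0.06353 m

S_s ≈ 63.5 mm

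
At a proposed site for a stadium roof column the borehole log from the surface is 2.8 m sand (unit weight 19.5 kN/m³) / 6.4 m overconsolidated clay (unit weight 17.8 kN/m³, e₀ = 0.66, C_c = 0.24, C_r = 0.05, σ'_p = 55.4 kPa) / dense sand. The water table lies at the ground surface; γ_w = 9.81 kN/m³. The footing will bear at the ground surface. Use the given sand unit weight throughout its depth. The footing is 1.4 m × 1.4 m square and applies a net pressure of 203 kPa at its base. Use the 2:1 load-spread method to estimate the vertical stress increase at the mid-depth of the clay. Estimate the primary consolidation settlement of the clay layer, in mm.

Mid-depth of clay below the ground surface: z = 2.8 + 6.4/2 = 6 m.
Total vertical stress at mid-clay: σ_v = 19.5×2.8 + 17.8×3.2 = 111.56 kPa.
Pore pressure: u = 9.81×(6 − 0) = 58.86 kPa.
Initial effective stress: σ'_0 = σ_v − u = 111.56 − 58.86 = 52.7 kPa.
Stress increase at mid-clay by the 2:1 spreading method:
Δσ = qBL/((B+z)(L+z)) = 203×1.4×1.4/((1.4+6)(1.4+6)) = 7.2659 kPa
Final effective stress: σ'_f = 52.7 + 7.2659 = 59.966 kPa.
σ'_f = 59.966 > σ'_p = 55.4 kPa, so the stress path crosses the preconsolidation pressure — recompression up to σ'_p, then virgin compression beyond:
S_c = H/(1+e₀)·[C_r·log₁₀(σ'_p/σ'_0) + C_c·log₁₀(σ'_f/σ'_p)]
    = 6.4/1.66 × [0.05×log₁₀(55.4/52.7) + 0.24×log₁₀(59.966/55.4)]
    = 3.8554 × [0.001085 + 0.0082549] = 0.03601 m

S_c ≈ 36 mm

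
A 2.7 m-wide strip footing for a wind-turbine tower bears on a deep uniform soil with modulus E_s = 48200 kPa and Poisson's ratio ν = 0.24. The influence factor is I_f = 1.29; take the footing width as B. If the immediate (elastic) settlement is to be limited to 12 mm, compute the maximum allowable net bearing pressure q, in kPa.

S_e = q·B·(1−ν²)/E_s · I_f  ⇒  q = S_e·E_s / (B·(1−ν²)·I_f).
q = 0.012 × 48200 / (2.7 × 0.9424 × 1.29) = 176.2 kPa

q ≈ 176 kPa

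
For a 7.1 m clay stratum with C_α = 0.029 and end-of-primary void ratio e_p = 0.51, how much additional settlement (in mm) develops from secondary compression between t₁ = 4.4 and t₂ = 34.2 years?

Secondary compression: S_s = C_α·H/(1+e_p)·log₁₀(t₂/t₁)
S_s = 0.029×7.1/(1+0.51)×log₁₀(34.2/4.4)
    = 0.1364 × 0.8906 = 0.1214 m

S_s ≈ 121 mm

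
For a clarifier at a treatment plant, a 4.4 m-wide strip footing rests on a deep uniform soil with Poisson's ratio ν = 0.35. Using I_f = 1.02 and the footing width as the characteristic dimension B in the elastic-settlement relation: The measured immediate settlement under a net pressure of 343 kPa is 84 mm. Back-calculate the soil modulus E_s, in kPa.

E_s ≈ 16100 kPa

S_e = q·B·(1−ν²)/E_s · I_f  ⇒  E_s = q·B·(1−ν²)·I_f / S_e.
E_s = 343 × 4.4 × 0.8775 × 1.02 / 0.084 = 16080 kPa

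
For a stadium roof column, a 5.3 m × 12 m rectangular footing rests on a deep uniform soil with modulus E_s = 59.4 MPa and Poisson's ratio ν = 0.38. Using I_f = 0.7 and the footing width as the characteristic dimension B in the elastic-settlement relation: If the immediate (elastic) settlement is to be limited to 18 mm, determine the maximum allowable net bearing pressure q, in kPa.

E_s = 59.4 MPa = 59400 kPa.
S_e = q·B·(1−ν²)/E_s · I_f  ⇒  q = S_e·E_s / (B·(1−ν²)·I_f).
q = 0.018 × 59400 / (5.3 × 0.8556 × 0.7) = 336.8 kPa

q ≈ 337 kPa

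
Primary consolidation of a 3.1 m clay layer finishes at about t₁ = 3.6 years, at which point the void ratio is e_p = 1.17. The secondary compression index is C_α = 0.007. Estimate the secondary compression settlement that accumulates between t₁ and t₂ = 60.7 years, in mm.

S_s ≈ 12.3 mm

Secondary compression: S_s = C_α·H/(1+e_p)·log₁₀(t₂/t₁)
S_s = 0.007×3.1/(1+1.17)×log₁₀(60.7/3.6)
    = 0.01 × 1.227 = 0.01227 m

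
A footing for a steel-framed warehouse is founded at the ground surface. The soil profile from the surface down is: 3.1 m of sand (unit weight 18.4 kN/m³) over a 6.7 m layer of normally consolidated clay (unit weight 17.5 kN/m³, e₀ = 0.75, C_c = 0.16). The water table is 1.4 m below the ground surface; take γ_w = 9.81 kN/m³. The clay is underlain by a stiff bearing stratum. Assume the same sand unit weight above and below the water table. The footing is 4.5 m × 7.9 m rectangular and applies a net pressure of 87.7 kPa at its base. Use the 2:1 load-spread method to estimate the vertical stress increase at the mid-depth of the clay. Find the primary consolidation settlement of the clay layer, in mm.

S_c ≈ 69.8 mm

Mid-depth of clay below the ground surface: z = 3.1 + 6.7/2 = 6.45 m.
Total vertical stress at mid-clay: σ_v = 18.4×3.1 + 17.5×3.35 = 115.66 kPa.
Pore pressure: u = 9.81×(6.45 − 1.4) = 49.541 kPa.
Initial effective stress: σ'_0 = σ_v − u = 115.66 − 49.541 = 66.119 kPa.
Stress increase at mid-clay by the 2:1 spreading method:
Δσ = qBL/((B+z)(L+z)) = 87.7×4.5×7.9/((4.5+6.45)(7.9+6.45)) = 19.841 kPa
Final effective stress: σ'_f = σ'_0 + Δσ = 66.119 + 19.841 = 85.96 kPa.
Normally consolidated clay, so the full stress increment lies on the virgin compression line:
S_c = C_c·H/(1+e₀)·log₁₀(σ'_f/σ'_0) = 0.16×6.7/(1+0.75)×log₁₀(85.96/66.119)
    = 0.61257 × 0.11397 = 0.06981 m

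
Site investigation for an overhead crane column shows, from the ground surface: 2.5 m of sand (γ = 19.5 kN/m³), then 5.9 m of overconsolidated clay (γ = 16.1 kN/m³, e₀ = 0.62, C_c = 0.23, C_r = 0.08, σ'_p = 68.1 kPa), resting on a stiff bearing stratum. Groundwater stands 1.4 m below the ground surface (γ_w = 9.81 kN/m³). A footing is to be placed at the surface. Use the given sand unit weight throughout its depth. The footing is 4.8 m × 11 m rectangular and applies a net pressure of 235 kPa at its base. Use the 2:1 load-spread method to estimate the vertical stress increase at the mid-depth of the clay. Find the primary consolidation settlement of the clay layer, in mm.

Mid-depth of clay below the ground surface: z = 2.5 + 5.9/2 = 5.45 m.
Total vertical stress at mid-clay: σ_v = 19.5×2.5 + 16.1×2.95 = 96.245 kPa.
Pore pressure: u = 9.81×(5.45 − 1.4) = 39.73 kPa.
Initial effective stress: σ'_0 = σ_v − u = 96.245 − 39.73 = 56.515 kPa.
Stress increase at mid-clay by the 2:1 spreading method:
Δσ = qBL/((B+z)(L+z)) = 235×4.8×11/((4.8+5.45)(11+5.45)) = 73.589 kPa
Final effective stress: σ'_f = 56.515 + 73.589 = 130.1 kPa.
σ'_f = 130.1 > σ'_p = 68.1 kPa, so the stress path crosses the preconsolidation pressure — recompression up to σ'_p, then virgin compression beyond:
S_c = H/(1+e₀)·[C_r·log₁₀(σ'_p/σ'_0) + C_c·log₁₀(σ'_f/σ'_p)]
    = 5.9/1.62 × [0.08×log₁₀(68.1/56.515) + 0.23×log₁₀(130.1/68.1)]
    = 3.642 × [0.0064787 + 0.06466] = 0.2591 m

S_c ≈ 259 mm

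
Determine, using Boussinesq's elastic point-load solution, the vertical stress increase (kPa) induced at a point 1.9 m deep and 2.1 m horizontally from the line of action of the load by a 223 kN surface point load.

Boussinesq vertical stress below a point load on an elastic half-space:
Δσ_z = 3P/(2πz²) · [1 + (r/z)²]^(−5/2)
r/z = 2.1/1.9 = 1.1053; [1+(r/z)²]^(−5/2) = 0.13594.
Δσ_z = 3×223/(2π×1.9²) × 0.13594 = 29.494 × 0.13594 = 4.009 kPa

Δσ_z ≈ 4.01 kPa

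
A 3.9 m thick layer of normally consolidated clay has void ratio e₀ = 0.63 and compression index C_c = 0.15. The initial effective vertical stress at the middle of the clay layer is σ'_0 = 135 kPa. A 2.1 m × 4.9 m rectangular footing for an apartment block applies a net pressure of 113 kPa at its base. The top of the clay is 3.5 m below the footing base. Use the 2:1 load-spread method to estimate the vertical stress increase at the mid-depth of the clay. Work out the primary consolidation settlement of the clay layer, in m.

S_c ≈ 0.0163 m

Mid-depth of clay below the footing base: z = 3.5 + 3.9/2 = 5.45 m.
Stress increase at mid-clay by the 2:1 spreading method:
Δσ = qBL/((B+z)(L+z)) = 113×2.1×4.9/((2.1+5.45)(4.9+5.45)) = 14.88 kPa
Final effective stress: σ'_f = σ'_0 + Δσ = 135 + 14.88 = 149.88 kPa.
Normally consolidated clay, so the full stress increment lies on the virgin compression line:
S_c = C_c·H/(1+e₀)·log₁₀(σ'_f/σ'_0) = 0.15×3.9/(1+0.63)×log₁₀(149.88/135)
    = 0.3589 × 0.04541 = 0.0163 m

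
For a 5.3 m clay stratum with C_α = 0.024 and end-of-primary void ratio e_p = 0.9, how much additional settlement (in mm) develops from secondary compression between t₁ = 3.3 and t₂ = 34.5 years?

S_s ≈ 68.2 mm

Secondary compression: S_s = C_α·H/(1+e_p)·log₁₀(t₂/t₁)
S_s = 0.024×5.3/(1+0.9)×log₁₀(34.5/3.3)
    = 0.06695 × 1.019 = 0.06824 m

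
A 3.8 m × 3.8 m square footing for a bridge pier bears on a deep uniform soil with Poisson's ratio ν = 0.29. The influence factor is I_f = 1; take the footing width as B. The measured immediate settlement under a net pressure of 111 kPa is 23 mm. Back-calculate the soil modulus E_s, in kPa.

E_s ≈ 16800 kPa

S_e = q·B·(1−ν²)/E_s · I_f  ⇒  E_s = q·B·(1−ν²)·I_f / S_e.
E_s = 111 × 3.8 × 0.9159 × 1 / 0.023 = 16800 kPa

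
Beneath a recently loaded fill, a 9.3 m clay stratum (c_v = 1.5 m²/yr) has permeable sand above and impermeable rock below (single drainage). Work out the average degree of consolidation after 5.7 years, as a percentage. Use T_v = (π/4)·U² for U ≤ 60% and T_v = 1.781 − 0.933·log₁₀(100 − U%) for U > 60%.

U ≈ 35.5 %

Drainage path length: H_d = H = 9.3 m (single drainage).
T_v = c_v·t/H_d² = 1.5×5.7/9.3² = 0.098855.
T_v = 0.098855 corresponds to the U ≤ 60% branch:
U = √(4T_v/π) = 0.3548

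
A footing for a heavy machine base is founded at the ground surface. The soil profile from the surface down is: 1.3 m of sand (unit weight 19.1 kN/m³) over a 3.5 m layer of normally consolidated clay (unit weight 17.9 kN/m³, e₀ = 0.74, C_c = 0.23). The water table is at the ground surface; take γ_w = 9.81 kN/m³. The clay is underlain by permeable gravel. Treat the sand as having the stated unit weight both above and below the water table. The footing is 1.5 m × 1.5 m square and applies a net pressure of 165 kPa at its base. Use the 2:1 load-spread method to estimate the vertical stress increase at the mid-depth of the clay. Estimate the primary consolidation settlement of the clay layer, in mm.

Mid-depth of clay below the ground surface: z = 1.3 + 3.5/2 = 3.05 m.
Total vertical stress at mid-clay: σ_v = 19.1×1.3 + 17.9×1.75 = 56.155 kPa.
Pore pressure: u = 9.81×(3.05 − 0) = 29.921 kPa.
Initial effective stress: σ'_0 = σ_v − u = 56.155 − 29.921 = 26.234 kPa.
Stress increase at mid-clay by the 2:1 spreading method:
Δσ = qBL/((B+z)(L+z)) = 165×1.5×1.5/((1.5+3.05)(1.5+3.05)) = 17.933 kPa
Final effective stress: σ'_f = σ'_0 + Δσ = 26.234 + 17.933 = 44.167 kPa.
Normally consolidated clay, so the full stress increment lies on the virgin compression line:
S_c = C_c·H/(1+e₀)·log₁₀(σ'_f/σ'_0) = 0.23×3.5/(1+0.74)×log₁₀(44.167/26.234)
    = 0.46264 × 0.22623 = 0.1047 m

S_c ≈ 105 mm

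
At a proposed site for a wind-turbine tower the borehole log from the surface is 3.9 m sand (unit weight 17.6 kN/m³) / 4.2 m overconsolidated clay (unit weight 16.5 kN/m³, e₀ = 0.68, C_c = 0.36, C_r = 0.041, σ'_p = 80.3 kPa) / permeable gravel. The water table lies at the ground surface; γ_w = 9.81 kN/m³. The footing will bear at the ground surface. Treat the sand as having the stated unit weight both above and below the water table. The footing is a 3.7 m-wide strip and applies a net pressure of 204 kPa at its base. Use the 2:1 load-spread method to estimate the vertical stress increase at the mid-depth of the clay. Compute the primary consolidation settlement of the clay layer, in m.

S_c ≈ 0.191 m

Mid-depth of clay below the ground surface: z = 3.9 + 4.2/2 = 6 m.
Total vertical stress at mid-clay: σ_v = 17.6×3.9 + 16.5×2.1 = 103.29 kPa.
Pore pressure: u = 9.81×(6 − 0) = 58.86 kPa.
Initial effective stress: σ'_0 = σ_v − u = 103.29 − 58.86 = 44.43 kPa.
Stress increase at mid-clay by the 2:1 spreading method:
Δσ = qB/(B+z) = 204×3.7/(3.7+6) = 77.814 kPa
Final effective stress: σ'_f = 44.43 + 77.814 = 122.24 kPa.
σ'_f = 122.24 > σ'_p = 80.3 kPa, so the stress path crosses the preconsolidation pressure — recompression up to σ'_p, then virgin compression beyond:
S_c = H/(1+e₀)·[C_r·log₁₀(σ'_p/σ'_0) + C_c·log₁₀(σ'_f/σ'_p)]
    = 4.2/1.68 × [0.041×log₁₀(80.3/44.43) + 0.36×log₁₀(122.24/80.3)]
    = 2.5 × [0.010539 + 0.065699] = 0.1906 m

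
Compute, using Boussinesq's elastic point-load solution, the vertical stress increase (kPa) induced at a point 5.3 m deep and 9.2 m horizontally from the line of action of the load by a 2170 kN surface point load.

Δσ_z ≈ 1.14 kPa

Boussinesq vertical stress below a point load on an elastic half-space:
Δσ_z = 3P/(2πz²) · [1 + (r/z)²]^(−5/2)
r/z = 9.2/5.3 = 1.7358; [1+(r/z)²]^(−5/2) = 0.030994.
Δσ_z = 3×2170/(2π×5.3²) × 0.030994 = 36.885 × 0.030994 = 1.143 kPa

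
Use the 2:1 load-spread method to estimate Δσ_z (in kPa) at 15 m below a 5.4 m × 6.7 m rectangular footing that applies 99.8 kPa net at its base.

Δσ_z ≈ 8.16 kPa

By the 2:1 method the load spreads at 1 horizontal : 2 vertical, so at depth z the loaded area has grown by z in each plan dimension:
Δσ = qBL/((B+z)(L+z)) = 99.8×5.4×6.7/((5.4+15)(6.7+15)) = 8.1566 kPa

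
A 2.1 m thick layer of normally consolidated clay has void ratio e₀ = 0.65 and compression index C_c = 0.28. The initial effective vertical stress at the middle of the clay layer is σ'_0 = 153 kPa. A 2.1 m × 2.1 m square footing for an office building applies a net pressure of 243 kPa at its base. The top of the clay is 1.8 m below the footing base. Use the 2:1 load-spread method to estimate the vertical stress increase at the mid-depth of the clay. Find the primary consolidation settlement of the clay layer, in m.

S_c ≈ 0.0389 m

Mid-depth of clay below the footing base: z = 1.8 + 2.1/2 = 2.85 m.
Stress increase at mid-clay by the 2:1 spreading method:
Δσ = qBL/((B+z)(L+z)) = 243×2.1×2.1/((2.1+2.85)(2.1+2.85)) = 43.736 kPa
Final effective stress: σ'_f = σ'_0 + Δσ = 153 + 43.736 = 196.74 kPa.
Normally consolidated clay, so the full stress increment lies on the virgin compression line:
S_c = C_c·H/(1+e₀)·log₁₀(σ'_f/σ'_0) = 0.28×2.1/(1+0.65)×log₁₀(196.74/153)
    = 0.35636 × 0.1092 = 0.03891 m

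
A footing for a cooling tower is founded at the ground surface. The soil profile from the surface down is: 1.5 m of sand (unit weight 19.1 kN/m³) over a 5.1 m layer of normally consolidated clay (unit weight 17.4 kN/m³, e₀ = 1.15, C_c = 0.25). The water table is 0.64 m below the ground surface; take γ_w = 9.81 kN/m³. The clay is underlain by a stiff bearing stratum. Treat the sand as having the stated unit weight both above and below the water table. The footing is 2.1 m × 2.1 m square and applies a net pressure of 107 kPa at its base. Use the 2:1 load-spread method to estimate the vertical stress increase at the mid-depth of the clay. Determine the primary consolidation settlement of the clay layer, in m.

Mid-depth of clay below the ground surface: z = 1.5 + 5.1/2 = 4.05 m.
Total vertical stress at mid-clay: σ_v = 19.1×1.5 + 17.4×2.55 = 73.02 kPa.
Pore pressure: u = 9.81×(4.05 − 0.64) = 33.452 kPa.
Initial effective stress: σ'_0 = σ_v − u = 73.02 − 33.452 = 39.568 kPa.
Stress increase at mid-clay by the 2:1 spreading method:
Δσ = qBL/((B+z)(L+z)) = 107×2.1×2.1/((2.1+4.05)(2.1+4.05)) = 12.476 kPa
Final effective stress: σ'_f = σ'_0 + Δσ = 39.568 + 12.476 = 52.044 kPa.
Normally consolidated clay, so the full stress increment lies on the virgin compression line:
S_c = C_c·H/(1+e₀)·log₁₀(σ'_f/σ'_0) = 0.25×5.1/(1+1.15)×log₁₀(52.044/39.568)
    = 0.59302 × 0.11903 = 0.07059 m

S_c ≈ 0.0706 m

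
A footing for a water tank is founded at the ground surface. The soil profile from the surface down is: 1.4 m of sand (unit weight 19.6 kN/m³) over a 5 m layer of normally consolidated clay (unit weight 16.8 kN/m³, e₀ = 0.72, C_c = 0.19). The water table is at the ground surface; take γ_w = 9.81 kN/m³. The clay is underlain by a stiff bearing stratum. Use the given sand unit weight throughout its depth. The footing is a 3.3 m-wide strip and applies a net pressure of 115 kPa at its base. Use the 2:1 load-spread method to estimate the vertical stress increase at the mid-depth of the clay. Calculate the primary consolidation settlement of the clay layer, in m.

Mid-depth of clay below the ground surface: z = 1.4 + 5/2 = 3.9 m.
Total vertical stress at mid-clay: σ_v = 19.6×1.4 + 16.8×2.5 = 69.44 kPa.
Pore pressure: u = 9.81×(3.9 − 0) = 38.259 kPa.
Initial effective stress: σ'_0 = σ_v − u = 69.44 − 38.259 = 31.181 kPa.
Stress increase at mid-clay by the 2:1 spreading method:
Δσ = qB/(B+z) = 115×3.3/(3.3+3.9) = 52.708 kPa
Final effective stress: σ'_f = σ'_0 + Δσ = 31.181 + 52.708 = 83.889 kPa.
Normally consolidated clay, so the full stress increment lies on the virgin compression line:
S_c = C_c·H/(1+e₀)·log₁₀(σ'_f/σ'_0) = 0.19×5/(1+0.72)×log₁₀(83.889/31.181)
    = 0.55233 × 0.42981 = 0.2374 m

S_c ≈ 0.237 m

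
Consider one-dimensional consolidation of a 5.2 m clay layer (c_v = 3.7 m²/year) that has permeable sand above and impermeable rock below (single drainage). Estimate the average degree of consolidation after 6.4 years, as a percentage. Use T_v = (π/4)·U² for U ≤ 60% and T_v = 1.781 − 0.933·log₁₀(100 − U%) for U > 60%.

Drainage path length: H_d = H = 5.2 m (single drainage).
T_v = c_v·t/H_d² = 3.7×6.4/5.2² = 0.87574.
T_v = 0.87574 corresponds to the U > 60% branch:
U = 1 − 10^((1.781 − T_v)/0.933)/100 = 0.9066

U ≈ 90.7 %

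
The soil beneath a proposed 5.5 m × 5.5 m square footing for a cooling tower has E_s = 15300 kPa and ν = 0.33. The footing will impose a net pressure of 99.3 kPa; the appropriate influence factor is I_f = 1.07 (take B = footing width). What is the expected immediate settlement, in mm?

Immediate (elastic) settlement: S_e = q·B·(1−ν²)/E_s · I_f.
S_e = 99.3 × 5.5 × (1 − 0.33²) / 15300 × 1.07
    = 99.3 × 5.5 × 0.8911 / 15300 × 1.07
    = 0.03404 m = 34.04 mm

S_e ≈ 34 mm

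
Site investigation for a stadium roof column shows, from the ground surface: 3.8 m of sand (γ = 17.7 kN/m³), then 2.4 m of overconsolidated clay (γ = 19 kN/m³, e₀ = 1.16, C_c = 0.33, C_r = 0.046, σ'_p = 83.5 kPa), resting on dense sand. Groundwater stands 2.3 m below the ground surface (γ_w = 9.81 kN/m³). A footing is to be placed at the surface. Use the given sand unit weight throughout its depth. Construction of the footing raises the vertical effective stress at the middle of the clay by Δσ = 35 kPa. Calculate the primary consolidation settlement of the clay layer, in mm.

Mid-depth of clay below the ground surface: z = 3.8 + 2.4/2 = 5 m.
Total vertical stress at mid-clay: σ_v = 17.7×3.8 + 19×1.2 = 90.06 kPa.
Pore pressure: u = 9.81×(5 − 2.3) = 26.487 kPa.
Initial effective stress: σ'_0 = σ_v − u = 90.06 − 26.487 = 63.573 kPa.
Final effective stress: σ'_f = 63.573 + 35 = 98.573 kPa.
σ'_f = 98.573 > σ'_p = 83.5 kPa, so the stress path crosses the preconsolidation pressure — recompression up to σ'_p, then virgin compression beyond:
S_c = H/(1+e₀)·[C_r·log₁₀(σ'_p/σ'_0) + C_c·log₁₀(σ'_f/σ'_p)]
    = 2.4/2.16 × [0.046×log₁₀(83.5/63.573) + 0.33×log₁₀(98.573/83.5)]
    = 1.1111 × [0.005447 + 0.023784] = 0.03248 m

S_c ≈ 32.5 mm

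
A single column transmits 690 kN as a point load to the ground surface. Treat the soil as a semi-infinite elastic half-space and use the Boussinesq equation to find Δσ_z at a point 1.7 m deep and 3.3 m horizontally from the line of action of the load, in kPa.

Δσ_z ≈ 2.3 kPa

Boussinesq vertical stress below a point load on an elastic half-space:
Δσ_z = 3P/(2πz²) · [1 + (r/z)²]^(−5/2)
r/z = 3.3/1.7 = 1.9412; [1+(r/z)²]^(−5/2) = 0.020143.
Δσ_z = 3×690/(2π×1.7²) × 0.020143 = 114 × 0.020143 = 2.296 kPa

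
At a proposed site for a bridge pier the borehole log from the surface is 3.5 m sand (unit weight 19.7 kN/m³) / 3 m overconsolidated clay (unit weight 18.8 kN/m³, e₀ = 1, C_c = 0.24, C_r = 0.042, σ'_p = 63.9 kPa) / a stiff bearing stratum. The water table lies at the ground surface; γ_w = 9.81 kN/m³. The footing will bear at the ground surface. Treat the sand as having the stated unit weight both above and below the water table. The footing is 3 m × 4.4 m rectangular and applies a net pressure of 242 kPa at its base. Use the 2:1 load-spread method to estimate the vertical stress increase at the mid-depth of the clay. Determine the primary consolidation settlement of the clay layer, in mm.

S_c ≈ 62.3 mm

Mid-depth of clay below the ground surface: z = 3.5 + 3/2 = 5 m.
Total vertical stress at mid-clay: σ_v = 19.7×3.5 + 18.8×1.5 = 97.15 kPa.
Pore pressure: u = 9.81×(5 − 0) = 49.05 kPa.
Initial effective stress: σ'_0 = σ_v − u = 97.15 − 49.05 = 48.1 kPa.
Stress increase at mid-clay by the 2:1 spreading method:
Δσ = qBL/((B+z)(L+z)) = 242×3×4.4/((3+5)(4.4+5)) = 42.479 kPa
Final effective stress: σ'_f = 48.1 + 42.479 = 90.579 kPa.
σ'_f = 90.579 > σ'_p = 63.9 kPa, so the stress path crosses the preconsolidation pressure — recompression up to σ'_p, then virgin compression beyond:
S_c = H/(1+e₀)·[C_r·log₁₀(σ'_p/σ'_0) + C_c·log₁₀(σ'_f/σ'_p)]
    = 3/2 × [0.042×log₁₀(63.9/48.1) + 0.24×log₁₀(90.579/63.9)]
    = 1.5 × [0.0051809 + 0.036366] = 0.06232 m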